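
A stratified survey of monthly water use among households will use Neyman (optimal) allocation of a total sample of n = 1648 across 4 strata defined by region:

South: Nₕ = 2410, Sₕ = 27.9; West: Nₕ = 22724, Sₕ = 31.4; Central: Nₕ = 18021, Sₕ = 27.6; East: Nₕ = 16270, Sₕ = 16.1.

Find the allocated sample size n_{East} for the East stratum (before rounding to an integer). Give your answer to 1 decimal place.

Neyman allocation: nₕ = n·NₕSₕ / Σⱼ NⱼSⱼ.
Σ NⱼSⱼ = 2410·27.9 + 22724·31.4 + 18021·27.6 + 16270·16.1 = 1.5400992 × 10^6.
n_{East} = 1648·16270·16.1 / (1.5400992 × 10^6) = 280.3.

280.3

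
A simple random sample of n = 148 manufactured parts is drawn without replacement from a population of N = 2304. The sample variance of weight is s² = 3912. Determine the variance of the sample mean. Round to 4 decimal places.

Under SRS without replacement, Var(ȳ) = (1 − f)·s²/n with f = n/N = 148/2304 = 0.06423611.
Var(ȳ) = (1 − 0.06423611)·3912/148 = 0.93576389·26.432432 = 24.734516.

24.7345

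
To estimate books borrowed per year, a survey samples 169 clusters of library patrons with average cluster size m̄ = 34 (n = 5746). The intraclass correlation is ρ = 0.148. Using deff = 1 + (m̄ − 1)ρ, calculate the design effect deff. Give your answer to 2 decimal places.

5.88

deff = 1 + (34 − 1)·0.148 = 1 + 4.884 = 5.884.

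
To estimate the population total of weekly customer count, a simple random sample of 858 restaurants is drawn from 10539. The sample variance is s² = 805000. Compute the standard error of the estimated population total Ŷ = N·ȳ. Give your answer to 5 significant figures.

309400

Var(Ŷ) = N²·Var(ȳ) = N²·(1 − n/N)·s²/n.
f = 858/10539 = 0.08141190; Var(ȳ) = 0.91858810·805000/858 = 861.84548.
Var(Ŷ) = 10539² · 861.84548 = 9.5725626 × 10^10.
SE(Ŷ) = √(9.5725626 × 10^10) = 309400.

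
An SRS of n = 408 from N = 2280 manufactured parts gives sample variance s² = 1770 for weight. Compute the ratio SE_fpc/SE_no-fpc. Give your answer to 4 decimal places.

0.9061

f = n/N = 408/2280 = 0.17894737.
SE_no-fpc = √(s²/n) = 2.0828431; SE_fpc = √((1−f)s²/n) = 1.8873048.
Ratio = √(1−f) = 0.90611955.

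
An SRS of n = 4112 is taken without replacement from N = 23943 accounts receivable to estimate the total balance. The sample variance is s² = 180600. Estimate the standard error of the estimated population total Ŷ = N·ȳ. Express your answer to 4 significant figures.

144400

Var(Ŷ) = N²·Var(ȳ) = N²·(1 − n/N)·s²/n.
f = 4112/23943 = 0.17174122; Var(ȳ) = 0.82825878·180600/4112 = 36.377319.
Var(Ŷ) = 23943² · 36.377319 = 2.0853926 × 10^10.
SE(Ŷ) = √(2.0853926 × 10^10) = 144400.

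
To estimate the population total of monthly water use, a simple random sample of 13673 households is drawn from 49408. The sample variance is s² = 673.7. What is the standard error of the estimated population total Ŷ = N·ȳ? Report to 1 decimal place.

9327.1

Var(Ŷ) = N²·Var(ȳ) = N²·(1 − n/N)·s²/n.
f = 13673/49408 = 0.27673656; Var(ȳ) = 0.72326344·673.7/13673 = 0.035636845.
Var(Ŷ) = 49408² · 0.035636845 = 8.6994901 × 10^7.
SE(Ŷ) = √(8.6994901 × 10^7) = 9327.1.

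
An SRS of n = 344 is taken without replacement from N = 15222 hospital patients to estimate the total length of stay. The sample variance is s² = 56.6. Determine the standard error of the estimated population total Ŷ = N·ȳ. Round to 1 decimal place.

Var(Ŷ) = N²·Var(ȳ) = N²·(1 − n/N)·s²/n.
f = 344/15222 = 0.02259887; Var(ȳ) = 0.97740113·56.6/344 = 0.16081658.
Var(Ŷ) = 15222² · 0.16081658 = 3.7262695 × 10^7.
SE(Ŷ) = √(3.7262695 × 10^7) = 6104.3.

6104.3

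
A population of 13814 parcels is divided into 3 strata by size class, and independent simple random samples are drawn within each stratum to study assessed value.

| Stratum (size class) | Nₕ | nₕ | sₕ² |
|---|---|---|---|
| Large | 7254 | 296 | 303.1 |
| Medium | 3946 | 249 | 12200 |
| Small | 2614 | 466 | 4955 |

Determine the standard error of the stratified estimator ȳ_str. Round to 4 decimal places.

2.0807

Var(ȳ_str) = Σₕ Wₕ²(1 − fₕ)sₕ²/nₕ with Wₕ = Nₕ/N, N = 13814.
Large: Wₕ = 0.52511944; term = 0.52511944²·(1 − 0.04080507)·303.1/296 = 0.2708428.
Medium: Wₕ = 0.28565224; term = 0.28565224²·(1 − 0.06310188)·12200/249 = 3.7456579.
Small: Wₕ = 0.18922832; term = 0.18922832²·(1 − 0.17827085)·4955/466 = 0.31286624.
Sum = 4.3293669.
SE = √(4.3293669) = 2.0807.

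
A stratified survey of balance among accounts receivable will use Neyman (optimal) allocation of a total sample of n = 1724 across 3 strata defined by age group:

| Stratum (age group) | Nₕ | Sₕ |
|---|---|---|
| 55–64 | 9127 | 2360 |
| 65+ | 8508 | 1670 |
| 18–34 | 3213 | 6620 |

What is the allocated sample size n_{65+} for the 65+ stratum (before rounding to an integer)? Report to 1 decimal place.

429.6

Neyman allocation: nₕ = n·NₕSₕ / Σⱼ NⱼSⱼ.
Σ NⱼSⱼ = 9127·2360 + 8508·1670 + 3213·6620 = 5.701814 × 10^7.
n_{65+} = 1724·8508·1670 / (5.701814 × 10^7) = 429.6.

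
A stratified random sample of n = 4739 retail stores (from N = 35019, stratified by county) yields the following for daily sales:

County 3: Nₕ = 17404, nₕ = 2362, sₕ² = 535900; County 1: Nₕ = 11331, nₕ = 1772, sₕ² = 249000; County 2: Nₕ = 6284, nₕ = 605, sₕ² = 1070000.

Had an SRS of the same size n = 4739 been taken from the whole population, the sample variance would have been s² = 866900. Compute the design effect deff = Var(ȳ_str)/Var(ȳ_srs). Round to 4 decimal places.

Var(ȳ_str) = Σ Wₕ²(1−fₕ)sₕ²/nₕ with Wₕ = Nₕ/35019:
  County 3: (17404/35019)²·(1−2362/17404)·535900/2362 = 48.434079
  County 1: (11331/35019)²·(1−1772/11331)·249000/1772 = 12.411059
  County 2: (6284/35019)²·(1−605/6284)·1070000/605 = 51.467013
  → Var(ȳ_str) = 112.31215.
Var(ȳ_srs) = (1 − 4739/35019)·866900/4739 = 158.17376.
deff = 112.31215 / 158.17376 = 0.7101.

0.7101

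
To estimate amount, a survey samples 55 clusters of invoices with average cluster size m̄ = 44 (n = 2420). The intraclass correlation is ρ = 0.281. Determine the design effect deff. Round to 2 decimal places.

deff = 1 + (44 − 1)·0.281 = 1 + 12.083 = 13.083.

13.08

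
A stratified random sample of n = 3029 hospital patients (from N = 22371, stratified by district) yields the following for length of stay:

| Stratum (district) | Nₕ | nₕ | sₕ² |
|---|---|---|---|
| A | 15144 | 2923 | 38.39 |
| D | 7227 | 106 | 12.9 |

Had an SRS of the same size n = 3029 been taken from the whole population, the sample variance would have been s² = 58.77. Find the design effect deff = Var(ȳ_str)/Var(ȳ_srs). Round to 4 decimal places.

Var(ȳ_str) = Σ Wₕ²(1−fₕ)sₕ²/nₕ with Wₕ = Nₕ/22371:
  A: (15144/22371)²·(1−2923/15144)·38.39/2923 = 0.0048569748
  D: (7227/22371)²·(1−106/7227)·12.9/106 = 0.012514459
  → Var(ȳ_str) = 0.017371434.
Var(ȳ_srs) = (1 − 3029/22371)·58.77/3029 = 0.016775381.
deff = 0.017371434 / 0.016775381 = 1.0355.

1.0355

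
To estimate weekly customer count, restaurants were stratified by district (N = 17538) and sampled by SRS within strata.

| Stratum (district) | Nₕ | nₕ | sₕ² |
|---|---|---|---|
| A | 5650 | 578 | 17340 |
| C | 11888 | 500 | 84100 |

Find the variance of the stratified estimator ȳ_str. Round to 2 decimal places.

76.83

Var(ȳ_str) = Σₕ Wₕ²(1 − fₕ)sₕ²/nₕ with Wₕ = Nₕ/N, N = 17538.
A: Wₕ = 0.32215760; term = 0.32215760²·(1 − 0.10230088)·17340/578 = 2.7950451.
C: Wₕ = 0.67784240; term = 0.67784240²·(1 − 0.04205922)·84100/500 = 74.032449.
Sum = 76.827494.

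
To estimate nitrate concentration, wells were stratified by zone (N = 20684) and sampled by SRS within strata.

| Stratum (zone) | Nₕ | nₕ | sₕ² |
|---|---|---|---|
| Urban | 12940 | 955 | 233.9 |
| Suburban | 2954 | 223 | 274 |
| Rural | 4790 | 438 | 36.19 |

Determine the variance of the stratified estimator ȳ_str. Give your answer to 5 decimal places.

0.11598

Var(ȳ_str) = Σₕ Wₕ²(1 − fₕ)sₕ²/nₕ with Wₕ = Nₕ/N, N = 20684.
Urban: Wₕ = 0.62560433; term = 0.62560433²·(1 − 0.07380216)·233.9/955 = 0.088783059.
Suburban: Wₕ = 0.14281570; term = 0.14281570²·(1 − 0.07549086)·274/223 = 0.023169082.
Rural: Wₕ = 0.23157997; term = 0.23157997²·(1 − 0.09144050)·36.19/438 = 0.0040259633.
Sum = 0.1159781.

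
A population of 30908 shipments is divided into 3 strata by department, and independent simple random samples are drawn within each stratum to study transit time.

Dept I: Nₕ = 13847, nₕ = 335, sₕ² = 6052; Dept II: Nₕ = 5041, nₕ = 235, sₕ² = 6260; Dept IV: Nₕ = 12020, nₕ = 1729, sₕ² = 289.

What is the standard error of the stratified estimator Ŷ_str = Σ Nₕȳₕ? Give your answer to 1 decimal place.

63609.3

Var(Ŷ_str) = Σₕ Nₕ²(1 − fₕ)sₕ²/nₕ.
Dept I: 13847²·(1 − 335/13847)·6052/335 = 3.3800992 × 10^9.
Dept II: 5041²·(1 − 235/5041)·6260/235 = 6.4536727 × 10^8.
Dept IV: 12020²·(1 − 1729/12020)·289/1729 = 2.0675922 × 10^7.
Sum = 4.0461424 × 10^9.
SE = √(4.0461424 × 10^9) = 63609.3.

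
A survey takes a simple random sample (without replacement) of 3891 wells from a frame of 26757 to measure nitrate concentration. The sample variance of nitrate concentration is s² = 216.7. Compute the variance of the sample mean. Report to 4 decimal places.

Under SRS without replacement, Var(ȳ) = (1 − f)·s²/n with f = n/N = 3891/26757 = 0.14541989.
Var(ȳ) = (1 − 0.14541989)·216.7/3891 = 0.85458011·0.055692624 = 0.047593809.

0.0476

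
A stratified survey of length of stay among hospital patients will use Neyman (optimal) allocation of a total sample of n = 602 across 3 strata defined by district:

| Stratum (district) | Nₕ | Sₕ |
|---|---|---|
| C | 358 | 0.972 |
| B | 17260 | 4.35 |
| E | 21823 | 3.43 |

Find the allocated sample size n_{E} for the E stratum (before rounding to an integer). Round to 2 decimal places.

299.85

Neyman allocation: nₕ = n·NₕSₕ / Σⱼ NⱼSⱼ.
Σ NⱼSⱼ = 358·0.972 + 17260·4.35 + 21823·3.43 = 150281.87.
n_{E} = 602·21823·3.43 / 150281.87 = 299.85.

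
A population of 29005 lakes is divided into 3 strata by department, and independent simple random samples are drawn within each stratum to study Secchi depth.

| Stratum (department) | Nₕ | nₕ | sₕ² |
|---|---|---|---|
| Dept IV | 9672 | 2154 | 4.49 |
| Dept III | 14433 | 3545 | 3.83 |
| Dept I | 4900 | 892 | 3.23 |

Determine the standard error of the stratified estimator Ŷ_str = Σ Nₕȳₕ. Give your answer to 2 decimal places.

Var(Ŷ_str) = Σₕ Nₕ²(1 − fₕ)sₕ²/nₕ.
Dept IV: 9672²·(1 − 2154/9672)·4.49/2154 = 151572.09.
Dept III: 14433²·(1 − 3545/14433)·3.83/3545 = 169780.28.
Dept I: 4900²·(1 − 892/4900)·3.23/892 = 71115.04.
Sum = 392467.41.
SE = √(392467.41) = 626.47.

626.47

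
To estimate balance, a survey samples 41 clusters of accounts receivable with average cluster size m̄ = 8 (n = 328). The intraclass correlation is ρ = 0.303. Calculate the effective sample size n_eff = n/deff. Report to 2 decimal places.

deff = 1 + (8 − 1)·0.303 = 1 + 2.121 = 3.121.
n_eff = 328 / 3.121 = 105.09.

105.09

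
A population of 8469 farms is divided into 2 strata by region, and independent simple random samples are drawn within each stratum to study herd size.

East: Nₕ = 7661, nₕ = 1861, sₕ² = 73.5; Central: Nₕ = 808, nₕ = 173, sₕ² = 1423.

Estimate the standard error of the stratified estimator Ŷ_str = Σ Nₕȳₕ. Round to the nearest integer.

2444

Var(Ŷ_str) = Σₕ Nₕ²(1 − fₕ)sₕ²/nₕ.
East: 7661²·(1 − 1861/7661)·73.5/1861 = 1.7549083 × 10^6.
Central: 808²·(1 − 173/808)·1423/173 = 4.2203054 × 10^6.
Sum = 5.9752137 × 10^6.
SE = √(5.9752137 × 10^6) = 2444.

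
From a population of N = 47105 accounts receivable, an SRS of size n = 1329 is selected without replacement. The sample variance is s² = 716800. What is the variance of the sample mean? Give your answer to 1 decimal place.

524.1

Under SRS without replacement, Var(ȳ) = (1 − f)·s²/n with f = n/N = 1329/47105 = 0.02821357.
Var(ȳ) = (1 − 0.02821357)·716800/1329 = 0.97178643·539.3529 = 524.13583.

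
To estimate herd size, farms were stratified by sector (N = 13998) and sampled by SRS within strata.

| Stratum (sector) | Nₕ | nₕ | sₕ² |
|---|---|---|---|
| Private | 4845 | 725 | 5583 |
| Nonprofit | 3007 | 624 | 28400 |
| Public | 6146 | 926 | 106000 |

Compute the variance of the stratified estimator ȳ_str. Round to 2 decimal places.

Var(ȳ_str) = Σₕ Wₕ²(1 − fₕ)sₕ²/nₕ with Wₕ = Nₕ/N, N = 13998.
Private: Wₕ = 0.34612087; term = 0.34612087²·(1 − 0.14963880)·5583/725 = 0.78449222.
Nonprofit: Wₕ = 0.21481640; term = 0.21481640²·(1 − 0.20751580)·28400/624 = 1.6644059.
Public: Wₕ = 0.43906272; term = 0.43906272²·(1 − 0.15066710)·106000/926 = 18.742433.
Sum = 21.191331.

21.19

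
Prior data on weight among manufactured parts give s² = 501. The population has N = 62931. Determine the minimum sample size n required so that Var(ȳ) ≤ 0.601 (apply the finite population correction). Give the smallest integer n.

823

Without fpc, n₀ = s²/D = 501/0.601 = 833.6106.
With fpc, (1 − n/N)·s²/n ≤ D requires n ≥ n₀/(1 + n₀/N) = 833.6106/(1 + 833.6106/62931) = 822.7126.
Rounding up, n = 823.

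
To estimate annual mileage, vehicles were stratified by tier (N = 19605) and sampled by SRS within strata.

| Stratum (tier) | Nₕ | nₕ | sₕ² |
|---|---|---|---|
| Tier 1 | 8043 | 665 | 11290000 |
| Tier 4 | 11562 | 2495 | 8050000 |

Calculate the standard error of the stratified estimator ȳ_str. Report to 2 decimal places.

Var(ȳ_str) = Σₕ Wₕ²(1 − fₕ)sₕ²/nₕ with Wₕ = Nₕ/N, N = 19605.
Tier 1: Wₕ = 0.41025249; term = 0.41025249²·(1 − 0.08268059)·11290000/665 = 2621.1708.
Tier 4: Wₕ = 0.58974751; term = 0.58974751²·(1 − 0.21579312)·8050000/2495 = 880.01124.
Sum = 3501.182.
SE = √(3501.182) = 59.17.

59.17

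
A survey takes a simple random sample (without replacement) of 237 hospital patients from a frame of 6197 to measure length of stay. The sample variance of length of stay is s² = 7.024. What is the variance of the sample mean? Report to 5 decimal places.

Under SRS without replacement, Var(ȳ) = (1 − f)·s²/n with f = n/N = 237/6197 = 0.03824431.
Var(ȳ) = (1 − 0.03824431)·7.024/237 = 0.96175569·0.029637131 = 0.028503679.

0.02850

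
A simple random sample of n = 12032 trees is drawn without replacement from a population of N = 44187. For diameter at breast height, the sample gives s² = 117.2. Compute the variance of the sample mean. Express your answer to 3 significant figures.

Under SRS without replacement, Var(ȳ) = (1 − f)·s²/n with f = n/N = 12032/44187 = 0.27229728.
Var(ȳ) = (1 − 0.27229728)·117.2/12032 = 0.72770272·0.0097406915 = 0.0070883277.

0.00709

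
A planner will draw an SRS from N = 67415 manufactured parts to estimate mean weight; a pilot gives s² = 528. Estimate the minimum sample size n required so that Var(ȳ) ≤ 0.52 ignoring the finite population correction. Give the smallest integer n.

Without fpc, n₀ = s²/D = 528/0.52 = 1015.3846.
Rounding up, n = 1016.

1016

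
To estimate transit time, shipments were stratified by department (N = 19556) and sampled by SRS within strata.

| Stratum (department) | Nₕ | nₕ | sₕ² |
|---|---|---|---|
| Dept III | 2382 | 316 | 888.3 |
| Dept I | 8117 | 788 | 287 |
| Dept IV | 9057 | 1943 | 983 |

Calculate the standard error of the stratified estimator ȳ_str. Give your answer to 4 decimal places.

Var(ȳ_str) = Σₕ Wₕ²(1 − fₕ)sₕ²/nₕ with Wₕ = Nₕ/N, N = 19556.
Dept III: Wₕ = 0.12180405; term = 0.12180405²·(1 − 0.13266163)·888.3/316 = 0.036173006.
Dept I: Wₕ = 0.41506443; term = 0.41506443²·(1 − 0.09708020)·287/788 = 0.056654693.
Dept IV: Wₕ = 0.46313152; term = 0.46313152²·(1 − 0.21453020)·983/1943 = 0.085235181.
Sum = 0.17806288.
SE = √(0.17806288) = 0.4220.

0.4220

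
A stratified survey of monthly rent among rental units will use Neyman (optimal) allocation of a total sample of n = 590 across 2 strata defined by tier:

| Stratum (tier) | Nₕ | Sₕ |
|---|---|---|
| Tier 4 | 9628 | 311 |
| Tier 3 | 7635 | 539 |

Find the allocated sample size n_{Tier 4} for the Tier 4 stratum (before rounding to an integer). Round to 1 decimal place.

Neyman allocation: nₕ = n·NₕSₕ / Σⱼ NⱼSⱼ.
Σ NⱼSⱼ = 9628·311 + 7635·539 = 7.109573 × 10^6.
n_{Tier 4} = 590·9628·311 / (7.109573 × 10^6) = 248.5.

248.5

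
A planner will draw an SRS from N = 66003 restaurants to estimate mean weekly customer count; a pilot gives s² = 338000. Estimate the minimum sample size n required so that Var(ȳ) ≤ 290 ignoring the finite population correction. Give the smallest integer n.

1166

Without fpc, n₀ = s²/D = 338000/290 = 1165.5172.
Rounding up, n = 1166.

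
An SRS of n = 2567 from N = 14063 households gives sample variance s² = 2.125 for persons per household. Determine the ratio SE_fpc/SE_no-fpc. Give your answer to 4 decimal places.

f = n/N = 2567/14063 = 0.18253573.
SE_no-fpc = √(s²/n) = 0.028771767; SE_fpc = √((1−f)s²/n) = 0.026013628.
Ratio = √(1−f) = 0.90413731.

0.9041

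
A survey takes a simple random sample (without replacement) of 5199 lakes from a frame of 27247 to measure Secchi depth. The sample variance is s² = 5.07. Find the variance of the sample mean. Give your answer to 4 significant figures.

Under SRS without replacement, Var(ȳ) = (1 − f)·s²/n with f = n/N = 5199/27247 = 0.19081000.
Var(ȳ) = (1 − 0.19081000)·5.07/5199 = 0.80919000·9.7518754 × 10^-4 = 7.89112 × 10^-4.

7.891 × 10^-4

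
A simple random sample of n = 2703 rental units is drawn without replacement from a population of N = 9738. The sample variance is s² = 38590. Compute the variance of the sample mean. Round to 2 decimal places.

10.31

Under SRS without replacement, Var(ȳ) = (1 − f)·s²/n with f = n/N = 2703/9738 = 0.27757240.
Var(ȳ) = (1 − 0.27757240)·38590/2703 = 0.72242760·14.27673 = 10.313904.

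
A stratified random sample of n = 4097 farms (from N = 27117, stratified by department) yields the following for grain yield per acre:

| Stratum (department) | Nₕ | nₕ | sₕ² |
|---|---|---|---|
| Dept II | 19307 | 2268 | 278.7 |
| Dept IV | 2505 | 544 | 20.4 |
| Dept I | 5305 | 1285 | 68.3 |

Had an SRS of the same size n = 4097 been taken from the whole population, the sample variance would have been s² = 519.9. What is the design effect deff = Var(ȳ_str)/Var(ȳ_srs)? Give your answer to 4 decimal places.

Var(ȳ_str) = Σ Wₕ²(1−fₕ)sₕ²/nₕ with Wₕ = Nₕ/27117:
  Dept II: (19307/27117)²·(1−2268/19307)·278.7/2268 = 0.054975544
  Dept IV: (2505/27117)²·(1−544/2505)·20.4/544 = 2.5051475 × 10^-4
  Dept I: (5305/27117)²·(1−1285/5305)·68.3/1285 = 0.0015415078
  → Var(ȳ_str) = 0.056767567.
Var(ȳ_srs) = (1 − 4097/27117)·519.9/4097 = 0.10772526.
deff = 0.056767567 / 0.10772526 = 0.5270.

0.5270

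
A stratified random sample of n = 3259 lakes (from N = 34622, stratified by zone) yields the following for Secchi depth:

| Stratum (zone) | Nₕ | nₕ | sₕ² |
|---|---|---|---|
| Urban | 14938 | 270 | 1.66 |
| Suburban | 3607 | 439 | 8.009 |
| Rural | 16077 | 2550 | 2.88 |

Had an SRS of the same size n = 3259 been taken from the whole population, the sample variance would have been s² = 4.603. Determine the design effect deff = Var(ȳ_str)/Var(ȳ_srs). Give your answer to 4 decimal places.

1.1745

Var(ȳ_str) = Σ Wₕ²(1−fₕ)sₕ²/nₕ with Wₕ = Nₕ/34622:
  Urban: (14938/34622)²·(1−270/14938)·1.66/270 = 0.0011238371
  Suburban: (3607/34622)²·(1−439/3607)·8.009/439 = 1.739165 × 10^-4
  Rural: (16077/34622)²·(1−2550/16077)·2.88/2550 = 2.0490592 × 10^-4
  → Var(ȳ_str) = 0.0015026595.
Var(ȳ_srs) = (1 − 3259/34622)·4.603/3259 = 0.0012794463.
deff = 0.0015026595 / 0.0012794463 = 1.1745.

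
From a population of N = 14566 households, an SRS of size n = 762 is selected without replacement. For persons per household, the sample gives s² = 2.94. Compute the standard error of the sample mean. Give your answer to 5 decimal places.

0.06047

Under SRS without replacement, Var(ȳ) = (1 − f)·s²/n with f = n/N = 762/14566 = 0.05231361.
Var(ȳ) = (1 − 0.05231361)·2.94/762 = 0.94768639·0.0038582677 = 0.0036564278.
SE(ȳ) = √(0.0036564278) = 0.06047.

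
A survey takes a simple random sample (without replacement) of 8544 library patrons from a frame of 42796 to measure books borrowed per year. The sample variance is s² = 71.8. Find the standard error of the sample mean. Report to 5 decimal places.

Under SRS without replacement, Var(ȳ) = (1 − f)·s²/n with f = n/N = 8544/42796 = 0.19964483.
Var(ȳ) = (1 − 0.19964483)·71.8/8544 = 0.80035517·0.0084035581 = 0.0067258312.
SE(ȳ) = √(0.0067258312) = 0.08201.

0.08201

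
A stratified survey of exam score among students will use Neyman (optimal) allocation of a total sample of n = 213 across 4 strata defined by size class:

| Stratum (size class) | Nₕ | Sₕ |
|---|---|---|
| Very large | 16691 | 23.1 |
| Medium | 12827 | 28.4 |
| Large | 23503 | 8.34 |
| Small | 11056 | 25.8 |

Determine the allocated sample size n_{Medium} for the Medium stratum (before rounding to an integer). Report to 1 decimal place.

Neyman allocation: nₕ = n·NₕSₕ / Σⱼ NⱼSⱼ.
Σ NⱼSⱼ = 16691·23.1 + 12827·28.4 + 23503·8.34 + 11056·25.8 = 1.2311087 × 10^6.
n_{Medium} = 213·12827·28.4 / (1.2311087 × 10^6) = 63.0.

63.0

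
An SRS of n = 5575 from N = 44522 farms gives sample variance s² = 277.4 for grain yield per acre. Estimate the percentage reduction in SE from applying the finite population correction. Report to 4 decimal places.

f = n/N = 5575/44522 = 0.12521899.
SE_no-fpc = √(s²/n) = 0.22306467; SE_fpc = √((1−f)s²/n) = 0.20863178.
Ratio = √(1−f) = 0.93529728. Reduction = 100·(1 − 0.93529728) = 6.4703%.

6.4703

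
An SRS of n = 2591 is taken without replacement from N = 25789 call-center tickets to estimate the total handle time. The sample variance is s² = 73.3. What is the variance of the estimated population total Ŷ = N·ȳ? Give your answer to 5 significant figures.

1.6925 × 10^7

Var(Ŷ) = N²·Var(ȳ) = N²·(1 − n/N)·s²/n.
f = 2591/25789 = 0.10046919; Var(ȳ) = 0.89953081·73.3/2591 = 0.025447938.
Var(Ŷ) = 25789² · 0.025447938 = 1.6924724 × 10^7.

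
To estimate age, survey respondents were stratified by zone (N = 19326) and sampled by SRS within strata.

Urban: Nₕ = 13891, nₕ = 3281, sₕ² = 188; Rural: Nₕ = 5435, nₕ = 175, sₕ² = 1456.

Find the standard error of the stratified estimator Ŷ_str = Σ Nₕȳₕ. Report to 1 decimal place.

15693.9

Var(Ŷ_str) = Σₕ Nₕ²(1 − fₕ)sₕ²/nₕ.
Urban: 13891²·(1 − 3281/13891)·188/3281 = 8.4450167 × 10^6.
Rural: 5435²·(1 − 175/5435)·1456/175 = 2.3785299 × 10^8.
Sum = 2.4629801 × 10^8.
SE = √(2.4629801 × 10^8) = 15693.9.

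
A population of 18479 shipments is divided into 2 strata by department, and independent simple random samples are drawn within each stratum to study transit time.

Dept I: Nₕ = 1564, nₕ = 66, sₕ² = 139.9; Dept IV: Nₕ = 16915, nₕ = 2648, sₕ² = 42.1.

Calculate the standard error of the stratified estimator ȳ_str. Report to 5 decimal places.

0.16056

Var(ȳ_str) = Σₕ Wₕ²(1 − fₕ)sₕ²/nₕ with Wₕ = Nₕ/N, N = 18479.
Dept I: Wₕ = 0.08463661; term = 0.08463661²·(1 − 0.04219949)·139.9/66 = 0.014543382.
Dept IV: Wₕ = 0.91536339; term = 0.91536339²·(1 − 0.15654744)·42.1/2648 = 0.011236003.
Sum = 0.025779385.
SE = √(0.025779385) = 0.16056.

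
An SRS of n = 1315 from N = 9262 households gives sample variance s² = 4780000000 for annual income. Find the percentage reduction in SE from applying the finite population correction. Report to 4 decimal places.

7.3705

f = n/N = 1315/9262 = 0.14197797.
SE_no-fpc = √(s²/n) = 1906.5626; SE_fpc = √((1−f)s²/n) = 1766.039.
Ratio = √(1−f) = 0.92629478. Reduction = 100·(1 − 0.92629478) = 7.3705%.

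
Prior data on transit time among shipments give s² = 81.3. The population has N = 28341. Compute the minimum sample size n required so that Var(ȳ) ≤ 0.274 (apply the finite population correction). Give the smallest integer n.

294

Without fpc, n₀ = s²/D = 81.3/0.274 = 296.7153.
With fpc, (1 − n/N)·s²/n ≤ D requires n ≥ n₀/(1 + n₀/N) = 296.7153/(1 + 296.7153/28341) = 293.6410.
Rounding up, n = 294.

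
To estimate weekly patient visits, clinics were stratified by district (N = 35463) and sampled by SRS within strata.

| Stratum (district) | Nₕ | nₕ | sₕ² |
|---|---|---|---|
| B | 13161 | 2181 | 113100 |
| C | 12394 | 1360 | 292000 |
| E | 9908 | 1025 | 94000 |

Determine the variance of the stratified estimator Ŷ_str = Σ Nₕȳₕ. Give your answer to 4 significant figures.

4.493 × 10^10

Var(Ŷ_str) = Σₕ Nₕ²(1 − fₕ)sₕ²/nₕ.
B: 13161²·(1 − 2181/13161)·113100/2181 = 7.4937322 × 10^9.
C: 12394²·(1 − 1360/12394)·292000/1360 = 2.9362188 × 10^10.
E: 9908²·(1 − 1025/9908)·94000/1025 = 8.0714145 × 10^9.
Sum = 4.4927335 × 10^10.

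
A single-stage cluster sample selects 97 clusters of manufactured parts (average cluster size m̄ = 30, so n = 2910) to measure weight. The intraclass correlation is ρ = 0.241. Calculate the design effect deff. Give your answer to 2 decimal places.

7.99

deff = 1 + (30 − 1)·0.241 = 1 + 6.989 = 7.989.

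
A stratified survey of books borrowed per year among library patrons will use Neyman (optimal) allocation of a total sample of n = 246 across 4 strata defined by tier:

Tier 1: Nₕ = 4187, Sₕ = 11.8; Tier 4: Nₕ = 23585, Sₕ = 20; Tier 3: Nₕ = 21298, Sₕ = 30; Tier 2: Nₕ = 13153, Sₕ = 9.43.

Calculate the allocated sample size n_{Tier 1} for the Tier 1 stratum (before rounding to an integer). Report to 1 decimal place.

Neyman allocation: nₕ = n·NₕSₕ / Σⱼ NⱼSⱼ.
Σ NⱼSⱼ = 4187·11.8 + 23585·20 + 21298·30 + 13153·9.43 = 1.2840794 × 10^6.
n_{Tier 1} = 246·4187·11.8 / (1.2840794 × 10^6) = 9.5.

9.5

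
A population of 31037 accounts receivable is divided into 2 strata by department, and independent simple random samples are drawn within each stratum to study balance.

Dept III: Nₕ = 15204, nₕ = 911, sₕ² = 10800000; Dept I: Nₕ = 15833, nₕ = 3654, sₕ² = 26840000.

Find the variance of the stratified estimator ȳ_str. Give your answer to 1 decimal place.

Var(ȳ_str) = Σₕ Wₕ²(1 − fₕ)sₕ²/nₕ with Wₕ = Nₕ/N, N = 31037.
Dept III: Wₕ = 0.48986693; term = 0.48986693²·(1 − 0.05991844)·10800000/911 = 2674.4049.
Dept I: Wₕ = 0.51013307; term = 0.51013307²·(1 − 0.23078381)·26840000/3654 = 1470.3792.
Sum = 4144.7841.

4144.8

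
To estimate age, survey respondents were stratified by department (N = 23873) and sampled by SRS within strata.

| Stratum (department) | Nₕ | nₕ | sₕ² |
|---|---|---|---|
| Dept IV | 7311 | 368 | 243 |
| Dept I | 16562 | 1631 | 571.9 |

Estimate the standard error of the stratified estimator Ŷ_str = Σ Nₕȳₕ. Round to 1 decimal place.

10964.9

Var(Ŷ_str) = Σₕ Nₕ²(1 − fₕ)sₕ²/nₕ.
Dept IV: 7311²·(1 − 368/7311)·243/368 = 3.3518332 × 10^7.
Dept I: 16562²·(1 − 1631/16562)·571.9/1631 = 8.6709725 × 10^7.
Sum = 1.2022806 × 10^8.
SE = √(1.2022806 × 10^8) = 10964.9.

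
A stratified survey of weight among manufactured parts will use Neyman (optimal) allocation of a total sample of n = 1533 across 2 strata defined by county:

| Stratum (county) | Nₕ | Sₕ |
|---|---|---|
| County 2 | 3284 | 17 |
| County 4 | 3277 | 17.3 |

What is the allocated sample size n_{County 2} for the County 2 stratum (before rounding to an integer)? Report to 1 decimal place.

Neyman allocation: nₕ = n·NₕSₕ / Σⱼ NⱼSⱼ.
Σ NⱼSⱼ = 3284·17 + 3277·17.3 = 112520.1.
n_{County 2} = 1533·3284·17 / 112520.1 = 760.6.

760.6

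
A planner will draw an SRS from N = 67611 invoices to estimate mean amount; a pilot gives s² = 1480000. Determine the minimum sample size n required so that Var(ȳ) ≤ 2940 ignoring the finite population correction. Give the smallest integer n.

Without fpc, n₀ = s²/D = 1480000/2940 = 503.4014.
Rounding up, n = 504.

504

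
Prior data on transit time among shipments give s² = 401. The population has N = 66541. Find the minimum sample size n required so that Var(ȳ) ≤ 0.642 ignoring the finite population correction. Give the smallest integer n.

625

Without fpc, n₀ = s²/D = 401/0.642 = 624.6106.
Rounding up, n = 625.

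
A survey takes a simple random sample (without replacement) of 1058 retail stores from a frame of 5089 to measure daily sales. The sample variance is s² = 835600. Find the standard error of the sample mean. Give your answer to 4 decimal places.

Under SRS without replacement, Var(ȳ) = (1 − f)·s²/n with f = n/N = 1058/5089 = 0.20789939.
Var(ȳ) = (1 − 0.20789939)·835600/1058 = 0.79210061·789.79206 = 625.59477.
SE(ȳ) = √(625.59477) = 25.0119.

25.0119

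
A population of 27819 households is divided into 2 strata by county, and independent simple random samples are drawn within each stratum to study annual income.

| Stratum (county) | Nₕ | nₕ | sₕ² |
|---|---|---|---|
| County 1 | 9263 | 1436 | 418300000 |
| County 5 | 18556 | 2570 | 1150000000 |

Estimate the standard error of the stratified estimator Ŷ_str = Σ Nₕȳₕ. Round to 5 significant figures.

1.2404 × 10^7

Var(Ŷ_str) = Σₕ Nₕ²(1 − fₕ)sₕ²/nₕ.
County 1: 9263²·(1 − 1436/9263)·418300000/1436 = 2.1119344 × 10^13.
County 5: 18556²·(1 − 2570/18556)·1150000000/2570 = 1.3273605 × 10^14.
Sum = 1.5385539 × 10^14.
SE = √(1.5385539 × 10^14) = 1.2404 × 10^7.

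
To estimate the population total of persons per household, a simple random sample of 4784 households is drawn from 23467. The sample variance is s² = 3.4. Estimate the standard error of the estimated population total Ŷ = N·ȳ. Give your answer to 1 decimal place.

Var(Ŷ) = N²·Var(ȳ) = N²·(1 − n/N)·s²/n.
f = 4784/23467 = 0.20386074; Var(ȳ) = 0.79613926·3.4/4784 = 5.6581804 × 10^-4.
Var(Ŷ) = 23467² · (5.6581804 × 10^-4) = 311596.04.
SE(Ŷ) = √(311596.04) = 558.2.

558.2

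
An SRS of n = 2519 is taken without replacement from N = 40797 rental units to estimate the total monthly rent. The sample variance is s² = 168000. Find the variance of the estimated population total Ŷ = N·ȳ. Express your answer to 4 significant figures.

1.041 × 10^11

Var(Ŷ) = N²·Var(ȳ) = N²·(1 − n/N)·s²/n.
f = 2519/40797 = 0.06174474; Var(ȳ) = 0.93825526·168000/2519 = 62.575182.
Var(Ŷ) = 40797² · 62.575182 = 1.0414983 × 10^11.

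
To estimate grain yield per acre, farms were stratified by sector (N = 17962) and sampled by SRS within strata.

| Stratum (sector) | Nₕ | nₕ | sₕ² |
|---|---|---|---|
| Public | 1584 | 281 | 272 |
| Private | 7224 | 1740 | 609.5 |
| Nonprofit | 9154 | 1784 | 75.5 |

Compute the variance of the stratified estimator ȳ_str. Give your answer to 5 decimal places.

Var(ȳ_str) = Σₕ Wₕ²(1 − fₕ)sₕ²/nₕ with Wₕ = Nₕ/N, N = 17962.
Public: Wₕ = 0.08818617; term = 0.08818617²·(1 − 0.17739899)·272/281 = 0.0061923115.
Private: Wₕ = 0.40218239; term = 0.40218239²·(1 − 0.24086379)·609.5/1740 = 0.043012062.
Nonprofit: Wₕ = 0.50963144; term = 0.50963144²·(1 − 0.19488748)·75.5/1784 = 0.0088495485.
Sum = 0.058053922.

0.05805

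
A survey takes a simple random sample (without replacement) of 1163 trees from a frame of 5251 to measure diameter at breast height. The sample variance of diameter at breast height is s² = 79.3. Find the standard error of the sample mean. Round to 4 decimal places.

0.2304

Under SRS without replacement, Var(ȳ) = (1 − f)·s²/n with f = n/N = 1163/5251 = 0.22148162.
Var(ȳ) = (1 − 0.22148162)·79.3/1163 = 0.77851838·0.068185727 = 0.053083841.
SE(ȳ) = √(0.053083841) = 0.2304.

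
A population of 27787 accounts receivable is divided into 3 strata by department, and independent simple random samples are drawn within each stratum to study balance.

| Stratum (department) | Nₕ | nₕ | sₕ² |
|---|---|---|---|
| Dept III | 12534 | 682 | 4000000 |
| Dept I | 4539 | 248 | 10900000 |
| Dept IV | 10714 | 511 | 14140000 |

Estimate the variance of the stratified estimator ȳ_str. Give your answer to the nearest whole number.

Var(ȳ_str) = Σₕ Wₕ²(1 − fₕ)sₕ²/nₕ with Wₕ = Nₕ/N, N = 27787.
Dept III: Wₕ = 0.45107424; term = 0.45107424²·(1 − 0.05441200)·4000000/682 = 1128.4274.
Dept I: Wₕ = 0.16334977; term = 0.16334977²·(1 − 0.05463759)·10900000/248 = 1108.6902.
Dept IV: Wₕ = 0.38557599; term = 0.38557599²·(1 − 0.04769461)·14140000/511 = 3917.6417.
Sum = 6154.7593.

6155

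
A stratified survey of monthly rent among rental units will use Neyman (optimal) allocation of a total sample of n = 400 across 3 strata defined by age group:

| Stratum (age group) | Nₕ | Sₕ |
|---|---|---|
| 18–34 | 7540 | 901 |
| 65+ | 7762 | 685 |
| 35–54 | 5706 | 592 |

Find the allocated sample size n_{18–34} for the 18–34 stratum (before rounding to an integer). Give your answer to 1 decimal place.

175.4

Neyman allocation: nₕ = n·NₕSₕ / Σⱼ NⱼSⱼ.
Σ NⱼSⱼ = 7540·901 + 7762·685 + 5706·592 = 1.5488462 × 10^7.
n_{18–34} = 400·7540·901 / (1.5488462 × 10^7) = 175.4.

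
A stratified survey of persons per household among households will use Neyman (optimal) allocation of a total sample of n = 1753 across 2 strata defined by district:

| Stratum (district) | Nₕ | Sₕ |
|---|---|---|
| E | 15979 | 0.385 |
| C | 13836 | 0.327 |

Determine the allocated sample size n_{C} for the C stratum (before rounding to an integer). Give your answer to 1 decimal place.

742.9

Neyman allocation: nₕ = n·NₕSₕ / Σⱼ NⱼSⱼ.
Σ NⱼSⱼ = 15979·0.385 + 13836·0.327 = 10676.287.
n_{C} = 1753·13836·0.327 / 10676.287 = 742.9.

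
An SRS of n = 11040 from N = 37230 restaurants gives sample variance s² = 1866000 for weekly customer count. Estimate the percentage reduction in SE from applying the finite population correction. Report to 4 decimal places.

f = n/N = 11040/37230 = 0.29653505.
SE_no-fpc = √(s²/n) = 13.000836; SE_fpc = √((1−f)s²/n) = 10.904167.
Ratio = √(1−f) = 0.83872817. Reduction = 100·(1 − 0.83872817) = 16.1272%.

16.1272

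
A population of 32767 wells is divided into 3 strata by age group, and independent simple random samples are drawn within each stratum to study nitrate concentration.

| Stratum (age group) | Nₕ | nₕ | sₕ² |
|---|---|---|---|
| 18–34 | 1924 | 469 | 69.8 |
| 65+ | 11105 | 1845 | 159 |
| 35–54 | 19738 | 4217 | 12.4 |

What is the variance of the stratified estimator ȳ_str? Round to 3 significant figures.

Var(ȳ_str) = Σₕ Wₕ²(1 − fₕ)sₕ²/nₕ with Wₕ = Nₕ/N, N = 32767.
18–34: Wₕ = 0.05871761; term = 0.05871761²·(1 − 0.24376299)·69.8/469 = 3.880407 × 10^-4.
65+: Wₕ = 0.33890805; term = 0.33890805²·(1 − 0.16614138)·159/1845 = 0.008253857.
35–54: Wₕ = 0.60237434; term = 0.60237434²·(1 − 0.21364880)·12.4/4217 = 8.3901083 × 10^-4.
Sum = 0.0094809085.

0.00948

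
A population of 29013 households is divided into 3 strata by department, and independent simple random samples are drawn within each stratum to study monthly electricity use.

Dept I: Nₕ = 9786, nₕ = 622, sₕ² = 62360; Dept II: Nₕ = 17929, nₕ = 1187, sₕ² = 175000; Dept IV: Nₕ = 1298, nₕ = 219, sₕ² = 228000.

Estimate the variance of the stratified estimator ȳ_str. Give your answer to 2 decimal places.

64.99

Var(ȳ_str) = Σₕ Wₕ²(1 − fₕ)sₕ²/nₕ with Wₕ = Nₕ/N, N = 29013.
Dept I: Wₕ = 0.33729707; term = 0.33729707²·(1 − 0.06356019)·62360/622 = 10.681217.
Dept II: Wₕ = 0.61796436; term = 0.61796436²·(1 − 0.06620559)·175000/1187 = 52.573327.
Dept IV: Wₕ = 0.04473857; term = 0.04473857²·(1 − 0.16872111)·228000/219 = 1.7322142.
Sum = 64.986758.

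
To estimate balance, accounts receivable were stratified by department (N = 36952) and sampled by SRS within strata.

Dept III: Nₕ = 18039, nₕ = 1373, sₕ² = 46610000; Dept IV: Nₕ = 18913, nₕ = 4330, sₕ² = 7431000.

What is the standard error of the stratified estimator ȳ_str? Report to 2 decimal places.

88.44

Var(ȳ_str) = Σₕ Wₕ²(1 − fₕ)sₕ²/nₕ with Wₕ = Nₕ/N, N = 36952.
Dept III: Wₕ = 0.48817385; term = 0.48817385²·(1 − 0.07611287)·46610000/1373 = 7474.4029.
Dept IV: Wₕ = 0.51182615; term = 0.51182615²·(1 − 0.22894306)·7431000/4330 = 346.64965.
Sum = 7821.0526.
SE = √(7821.0526) = 88.44.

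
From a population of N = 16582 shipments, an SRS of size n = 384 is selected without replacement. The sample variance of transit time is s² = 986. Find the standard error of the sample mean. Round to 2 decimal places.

1.58

Under SRS without replacement, Var(ȳ) = (1 − f)·s²/n with f = n/N = 384/16582 = 0.02315764.
Var(ȳ) = (1 − 0.02315764)·986/384 = 0.97684236·2.5677083 = 2.5082463.
SE(ȳ) = √(2.5082463) = 1.58.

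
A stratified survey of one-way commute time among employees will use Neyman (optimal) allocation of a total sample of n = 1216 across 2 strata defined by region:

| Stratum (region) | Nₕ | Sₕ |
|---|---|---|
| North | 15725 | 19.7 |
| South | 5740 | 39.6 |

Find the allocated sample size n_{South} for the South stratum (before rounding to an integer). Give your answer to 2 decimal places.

Neyman allocation: nₕ = n·NₕSₕ / Σⱼ NⱼSⱼ.
Σ NⱼSⱼ = 15725·19.7 + 5740·39.6 = 537086.5.
n_{South} = 1216·5740·39.6 / 537086.5 = 514.63.

514.63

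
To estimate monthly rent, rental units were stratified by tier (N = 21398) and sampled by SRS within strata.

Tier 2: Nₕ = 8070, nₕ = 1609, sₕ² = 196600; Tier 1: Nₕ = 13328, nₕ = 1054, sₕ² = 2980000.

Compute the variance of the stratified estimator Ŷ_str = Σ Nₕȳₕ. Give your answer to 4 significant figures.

4.689 × 10^11

Var(Ŷ_str) = Σₕ Nₕ²(1 − fₕ)sₕ²/nₕ.
Tier 2: 8070²·(1 − 1609/8070)·196600/1609 = 6.3708994 × 10^9.
Tier 1: 13328²·(1 − 1054/13328)·2980000/1054 = 4.6251599 × 10^11.
Sum = 4.6888689 × 10^11.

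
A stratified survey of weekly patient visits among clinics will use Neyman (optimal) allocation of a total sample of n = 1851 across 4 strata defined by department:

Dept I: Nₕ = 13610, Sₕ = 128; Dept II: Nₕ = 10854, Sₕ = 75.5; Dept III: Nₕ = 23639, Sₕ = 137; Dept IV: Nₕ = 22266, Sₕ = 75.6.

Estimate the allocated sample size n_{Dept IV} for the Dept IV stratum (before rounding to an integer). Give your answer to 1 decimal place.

416.4

Neyman allocation: nₕ = n·NₕSₕ / Σⱼ NⱼSⱼ.
Σ NⱼSⱼ = 13610·128 + 10854·75.5 + 23639·137 + 22266·75.6 = 7.4834096 × 10^6.
n_{Dept IV} = 1851·22266·75.6 / (7.4834096 × 10^6) = 416.4.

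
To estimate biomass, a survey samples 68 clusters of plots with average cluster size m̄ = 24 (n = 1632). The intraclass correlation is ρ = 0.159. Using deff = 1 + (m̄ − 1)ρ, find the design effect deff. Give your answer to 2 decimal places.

4.66

deff = 1 + (24 − 1)·0.159 = 1 + 3.657 = 4.657.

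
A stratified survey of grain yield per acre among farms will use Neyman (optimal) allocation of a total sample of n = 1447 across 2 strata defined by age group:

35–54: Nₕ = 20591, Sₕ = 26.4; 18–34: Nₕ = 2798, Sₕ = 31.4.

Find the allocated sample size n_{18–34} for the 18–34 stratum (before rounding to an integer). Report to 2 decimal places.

Neyman allocation: nₕ = n·NₕSₕ / Σⱼ NⱼSⱼ.
Σ NⱼSⱼ = 20591·26.4 + 2798·31.4 = 631459.6.
n_{18–34} = 1447·2798·31.4 / 631459.6 = 201.33.

201.33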